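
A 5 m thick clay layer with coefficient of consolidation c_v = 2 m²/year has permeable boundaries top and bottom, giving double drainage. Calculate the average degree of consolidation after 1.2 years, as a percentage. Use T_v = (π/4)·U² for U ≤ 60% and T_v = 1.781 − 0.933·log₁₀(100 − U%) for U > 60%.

U ≈ 68.6 %

Drainage path length: H_d = H/2 = 2.5 m (double drainage).
T_v = c_v·t/H_d² = 2×1.2/2.5² = 0.384.
T_v = 0.384 corresponds to the U > 60% branch:
U = 1 − 10^((1.781 − T_v)/0.933)/100 = 0.6857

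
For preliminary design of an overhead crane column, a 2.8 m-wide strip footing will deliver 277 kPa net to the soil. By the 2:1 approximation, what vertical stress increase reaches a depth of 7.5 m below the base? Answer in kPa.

By the 2:1 method the load spreads at 1 horizontal : 2 vertical, so at depth z the loaded area has grown by z in each plan dimension:
Δσ = qB/(B+z) = 277×2.8/(2.8+7.5) = 75.301 kPa

Δσ_z ≈ 75.3 kPa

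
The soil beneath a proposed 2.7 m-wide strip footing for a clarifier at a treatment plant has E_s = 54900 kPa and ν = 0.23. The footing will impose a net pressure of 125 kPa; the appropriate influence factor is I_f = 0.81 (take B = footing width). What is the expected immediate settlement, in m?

Immediate (elastic) settlement: S_e = q·B·(1−ν²)/E_s · I_f.
S_e = 125 × 2.7 × (1 − 0.23²) / 54900 × 0.81
    = 125 × 2.7 × 0.9471 / 54900 × 0.81
    = 0.004716 m

S_e ≈ 0.00472 m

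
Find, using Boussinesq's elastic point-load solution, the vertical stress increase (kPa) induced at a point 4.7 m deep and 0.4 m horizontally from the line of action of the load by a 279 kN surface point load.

Δσ_z ≈ 5.92 kPa

Boussinesq vertical stress below a point load on an elastic half-space:
Δσ_z = 3P/(2πz²) · [1 + (r/z)²]^(−5/2)
r/z = 0.4/4.7 = 0.085106; [1+(r/z)²]^(−5/2) = 0.98212.
Δσ_z = 3×279/(2π×4.7²) × 0.98212 = 6.0305 × 0.98212 = 5.923 kPa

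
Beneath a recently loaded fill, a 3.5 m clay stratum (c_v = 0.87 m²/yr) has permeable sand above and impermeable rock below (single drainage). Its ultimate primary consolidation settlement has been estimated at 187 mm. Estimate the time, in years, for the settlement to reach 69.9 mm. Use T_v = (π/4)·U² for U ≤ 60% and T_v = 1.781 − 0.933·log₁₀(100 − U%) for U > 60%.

t ≈ 1.55 years

Drainage path length: H_d = H = 3.5 m (single drainage).
U = S(t)/S_ult = 69.9/187 = 0.3738.
U ≤ 60%: T_v = (π/4)·U² = (π/4)×0.3738² = 0.10974.
t = T_v·H_d²/c_v = 0.10974×3.5²/0.87 = 1.545 years.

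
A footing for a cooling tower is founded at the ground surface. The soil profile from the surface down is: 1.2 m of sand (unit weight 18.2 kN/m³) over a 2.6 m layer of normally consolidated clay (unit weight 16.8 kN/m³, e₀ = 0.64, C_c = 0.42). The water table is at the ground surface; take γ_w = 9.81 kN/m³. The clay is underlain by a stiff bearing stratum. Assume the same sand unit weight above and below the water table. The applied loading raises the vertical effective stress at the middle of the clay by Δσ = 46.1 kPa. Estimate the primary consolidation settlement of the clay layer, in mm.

S_c ≈ 354 mm

Mid-depth of clay below the ground surface: z = 1.2 + 2.6/2 = 2.5 m.
Total vertical stress at mid-clay: σ_v = 18.2×1.2 + 16.8×1.3 = 43.68 kPa.
Pore pressure: u = 9.81×(2.5 − 0) = 24.525 kPa.
Initial effective stress: σ'_0 = σ_v − u = 43.68 − 24.525 = 19.155 kPa.
Final effective stress: σ'_f = σ'_0 + Δσ = 19.155 + 46.1 = 65.255 kPa.
Normally consolidated clay, so the full stress increment lies on the virgin compression line:
S_c = C_c·H/(1+e₀)·log₁₀(σ'_f/σ'_0) = 0.42×2.6/(1+0.64)×log₁₀(65.255/19.155)
    = 0.66585 × 0.53233 = 0.3545 m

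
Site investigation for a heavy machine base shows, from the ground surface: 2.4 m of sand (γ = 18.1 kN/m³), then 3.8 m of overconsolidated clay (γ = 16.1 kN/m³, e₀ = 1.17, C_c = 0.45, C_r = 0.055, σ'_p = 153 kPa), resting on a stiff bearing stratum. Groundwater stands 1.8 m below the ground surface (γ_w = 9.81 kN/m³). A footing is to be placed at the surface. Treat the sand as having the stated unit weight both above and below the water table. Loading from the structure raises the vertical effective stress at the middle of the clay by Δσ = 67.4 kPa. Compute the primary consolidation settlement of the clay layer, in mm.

Mid-depth of clay below the ground surface: z = 2.4 + 3.8/2 = 4.3 m.
Total vertical stress at mid-clay: σ_v = 18.1×2.4 + 16.1×1.9 = 74.03 kPa.
Pore pressure: u = 9.81×(4.3 − 1.8) = 24.525 kPa.
Initial effective stress: σ'_0 = σ_v − u = 74.03 − 24.525 = 49.505 kPa.
Final effective stress: σ'_f = 49.505 + 67.4 = 116.91 kPa.
σ'_f = 116.91 ≤ σ'_p = 153 kPa, so the clay remains overconsolidated and only the recompression index applies:
S_c = C_r·H/(1+e₀)·log₁₀(σ'_f/σ'_0) = 0.055×3.8/2.17×log₁₀(116.91/49.505)
    = 0.096316 × 0.3732 = 0.03595 m

S_c ≈ 35.9 mm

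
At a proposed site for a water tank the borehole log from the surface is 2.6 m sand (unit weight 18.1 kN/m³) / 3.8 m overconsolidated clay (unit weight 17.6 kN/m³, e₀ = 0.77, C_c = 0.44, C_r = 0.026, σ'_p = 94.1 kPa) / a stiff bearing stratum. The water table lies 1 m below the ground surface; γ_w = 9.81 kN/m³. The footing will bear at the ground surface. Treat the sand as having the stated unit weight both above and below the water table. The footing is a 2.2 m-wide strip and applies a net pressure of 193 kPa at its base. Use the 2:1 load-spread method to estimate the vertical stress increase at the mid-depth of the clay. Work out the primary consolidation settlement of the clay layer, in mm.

S_c ≈ 79.6 mm

Mid-depth of clay below the ground surface: z = 2.6 + 3.8/2 = 4.5 m.
Total vertical stress at mid-clay: σ_v = 18.1×2.6 + 17.6×1.9 = 80.5 kPa.
Pore pressure: u = 9.81×(4.5 − 1) = 34.335 kPa.
Initial effective stress: σ'_0 = σ_v − u = 80.5 − 34.335 = 46.165 kPa.
Stress increase at mid-clay by the 2:1 spreading method:
Δσ = qB/(B+z) = 193×2.2/(2.2+4.5) = 63.373 kPa
Final effective stress: σ'_f = 46.165 + 63.373 = 109.54 kPa.
σ'_f = 109.54 > σ'_p = 94.1 kPa, so the stress path crosses the preconsolidation pressure — recompression up to σ'_p, then virgin compression beyond:
S_c = H/(1+e₀)·[C_r·log₁₀(σ'_p/σ'_0) + C_c·log₁₀(σ'_f/σ'_p)]
    = 3.8/1.77 × [0.026×log₁₀(94.1/46.165) + 0.44×log₁₀(109.54/94.1)]
    = 2.1469 × [0.0080412 + 0.029033] = 0.07959 m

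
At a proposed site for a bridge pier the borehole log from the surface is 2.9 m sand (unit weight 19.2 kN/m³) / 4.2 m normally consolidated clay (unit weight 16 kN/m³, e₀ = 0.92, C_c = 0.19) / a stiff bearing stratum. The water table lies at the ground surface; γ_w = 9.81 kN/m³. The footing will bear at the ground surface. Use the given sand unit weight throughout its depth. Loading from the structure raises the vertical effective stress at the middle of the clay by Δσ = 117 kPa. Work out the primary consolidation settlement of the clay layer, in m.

S_c ≈ 0.246 m

Mid-depth of clay below the ground surface: z = 2.9 + 4.2/2 = 5 m.
Total vertical stress at mid-clay: σ_v = 19.2×2.9 + 16×2.1 = 89.28 kPa.
Pore pressure: u = 9.81×(5 − 0) = 49.05 kPa.
Initial effective stress: σ'_0 = σ_v − u = 89.28 − 49.05 = 40.23 kPa.
Final effective stress: σ'_f = σ'_0 + Δσ = 40.23 + 117 = 157.23 kPa.
Normally consolidated clay, so the full stress increment lies on the virgin compression line:
S_c = C_c·H/(1+e₀)·log₁₀(σ'_f/σ'_0) = 0.19×4.2/(1+0.92)×log₁₀(157.23/40.23)
    = 0.41563 × 0.59199 = 0.246 m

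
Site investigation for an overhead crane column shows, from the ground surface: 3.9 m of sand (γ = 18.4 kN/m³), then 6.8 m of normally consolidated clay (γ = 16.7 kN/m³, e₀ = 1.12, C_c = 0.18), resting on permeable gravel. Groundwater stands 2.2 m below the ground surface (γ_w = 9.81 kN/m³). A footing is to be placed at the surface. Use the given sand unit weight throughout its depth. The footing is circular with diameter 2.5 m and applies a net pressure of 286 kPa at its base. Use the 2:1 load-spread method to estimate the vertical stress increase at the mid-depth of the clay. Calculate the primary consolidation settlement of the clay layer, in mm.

Mid-depth of clay below the ground surface: z = 3.9 + 6.8/2 = 7.3 m.
Total vertical stress at mid-clay: σ_v = 18.4×3.9 + 16.7×3.4 = 128.54 kPa.
Pore pressure: u = 9.81×(7.3 − 2.2) = 50.031 kPa.
Initial effective stress: σ'_0 = σ_v − u = 128.54 − 50.031 = 78.509 kPa.
Stress increase at mid-clay by the 2:1 spreading method:
Δσ ≈ qD²/(D+z)² = 286×2.5²/(2.5+7.3)² = 18.612 kPa
Final effective stress: σ'_f = σ'_0 + Δσ = 78.509 + 18.612 = 97.121 kPa.
Normally consolidated clay, so the full stress increment lies on the virgin compression line:
S_c = C_c·H/(1+e₀)·log₁₀(σ'_f/σ'_0) = 0.18×6.8/(1+1.12)×log₁₀(97.121/78.509)
    = 0.57736 × 0.092394 = 0.05334 m

S_c ≈ 53.3 mm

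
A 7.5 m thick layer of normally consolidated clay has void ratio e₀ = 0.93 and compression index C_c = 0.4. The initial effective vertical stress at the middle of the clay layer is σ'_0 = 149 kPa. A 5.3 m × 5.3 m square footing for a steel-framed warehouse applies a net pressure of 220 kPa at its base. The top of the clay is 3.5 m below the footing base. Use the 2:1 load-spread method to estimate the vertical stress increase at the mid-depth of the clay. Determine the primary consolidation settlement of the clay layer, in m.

Mid-depth of clay below the footing base: z = 3.5 + 7.5/2 = 7.25 m.
Stress increase at mid-clay by the 2:1 spreading method:
Δσ = qBL/((B+z)(L+z)) = 220×5.3×5.3/((5.3+7.25)(5.3+7.25)) = 39.236 kPa
Final effective stress: σ'_f = σ'_0 + Δσ = 149 + 39.236 = 188.24 kPa.
Normally consolidated clay, so the full stress increment lies on the virgin compression line:
S_c = C_c·H/(1+e₀)·log₁₀(σ'_f/σ'_0) = 0.4×7.5/(1+0.93)×log₁₀(188.24/149)
    = 1.5544 × 0.10153 = 0.1578 m

S_c ≈ 0.158 m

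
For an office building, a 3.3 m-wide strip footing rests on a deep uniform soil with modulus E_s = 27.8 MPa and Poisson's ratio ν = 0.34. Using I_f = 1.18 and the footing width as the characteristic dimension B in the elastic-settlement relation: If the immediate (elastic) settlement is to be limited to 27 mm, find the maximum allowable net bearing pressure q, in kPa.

q ≈ 218 kPa

E_s = 27.8 MPa = 27800 kPa.
S_e = q·B·(1−ν²)/E_s · I_f  ⇒  q = S_e·E_s / (B·(1−ν²)·I_f).
q = 0.027 × 27800 / (3.3 × 0.8844 × 1.18) = 218 kPa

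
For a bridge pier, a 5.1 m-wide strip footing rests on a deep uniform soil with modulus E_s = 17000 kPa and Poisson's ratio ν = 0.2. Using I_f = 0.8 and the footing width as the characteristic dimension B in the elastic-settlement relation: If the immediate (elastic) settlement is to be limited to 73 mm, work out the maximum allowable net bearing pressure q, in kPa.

S_e = q·B·(1−ν²)/E_s · I_f  ⇒  q = S_e·E_s / (B·(1−ν²)·I_f).
q = 0.073 × 17000 / (5.1 × 0.96 × 0.8) = 316.8 kPa

q ≈ 317 kPa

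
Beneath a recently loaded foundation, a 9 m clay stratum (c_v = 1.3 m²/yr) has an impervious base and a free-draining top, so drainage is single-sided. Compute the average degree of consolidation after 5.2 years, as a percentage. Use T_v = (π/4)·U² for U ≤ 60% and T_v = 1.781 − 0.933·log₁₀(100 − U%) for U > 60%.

U ≈ 32.6 %

Drainage path length: H_d = H = 9 m (single drainage).
T_v = c_v·t/H_d² = 1.3×5.2/9² = 0.083457.
T_v = 0.083457 corresponds to the U ≤ 60% branch:
U = √(4T_v/π) = 0.326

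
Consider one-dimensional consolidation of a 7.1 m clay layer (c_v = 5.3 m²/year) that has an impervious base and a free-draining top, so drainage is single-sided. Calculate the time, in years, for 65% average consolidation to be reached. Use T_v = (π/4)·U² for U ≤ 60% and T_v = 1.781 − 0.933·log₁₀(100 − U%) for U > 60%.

Drainage path length: H_d = H = 7.1 m (single drainage).
U > 60%: T_v = 1.781 − 0.933·log₁₀(100 − 65) = 0.34038.
t = T_v·H_d²/c_v = 0.34038×7.1²/5.3 = 3.237 years.

t ≈ 3.24 years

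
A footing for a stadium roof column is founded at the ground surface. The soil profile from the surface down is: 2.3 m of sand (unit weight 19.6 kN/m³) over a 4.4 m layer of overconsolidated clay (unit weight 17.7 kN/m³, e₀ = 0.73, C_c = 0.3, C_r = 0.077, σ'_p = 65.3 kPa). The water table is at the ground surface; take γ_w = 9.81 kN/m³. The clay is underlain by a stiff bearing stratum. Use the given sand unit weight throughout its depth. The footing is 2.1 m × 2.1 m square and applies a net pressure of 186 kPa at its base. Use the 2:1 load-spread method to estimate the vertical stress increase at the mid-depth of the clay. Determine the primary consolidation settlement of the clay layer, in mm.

S_c ≈ 32.9 mm

Mid-depth of clay below the ground surface: z = 2.3 + 4.4/2 = 4.5 m.
Total vertical stress at mid-clay: σ_v = 19.6×2.3 + 17.7×2.2 = 84.02 kPa.
Pore pressure: u = 9.81×(4.5 − 0) = 44.145 kPa.
Initial effective stress: σ'_0 = σ_v − u = 84.02 − 44.145 = 39.875 kPa.
Stress increase at mid-clay by the 2:1 spreading method:
Δσ = qBL/((B+z)(L+z)) = 186×2.1×2.1/((2.1+4.5)(2.1+4.5)) = 18.831 kPa
Final effective stress: σ'_f = 39.875 + 18.831 = 58.706 kPa.
σ'_f = 58.706 ≤ σ'_p = 65.3 kPa, so the clay remains overconsolidated and only the recompression index applies:
S_c = C_r·H/(1+e₀)·log₁₀(σ'_f/σ'_0) = 0.077×4.4/1.73×log₁₀(58.706/39.875)
    = 0.19584 × 0.16798 = 0.0329 m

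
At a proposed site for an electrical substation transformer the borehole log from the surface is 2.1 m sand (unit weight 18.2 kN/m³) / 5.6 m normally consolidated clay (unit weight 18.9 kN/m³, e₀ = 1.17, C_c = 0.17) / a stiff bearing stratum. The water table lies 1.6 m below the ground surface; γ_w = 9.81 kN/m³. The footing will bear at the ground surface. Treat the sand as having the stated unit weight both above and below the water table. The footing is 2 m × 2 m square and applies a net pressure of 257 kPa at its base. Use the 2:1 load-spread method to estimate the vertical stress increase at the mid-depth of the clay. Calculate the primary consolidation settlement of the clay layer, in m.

Mid-depth of clay below the ground surface: z = 2.1 + 5.6/2 = 4.9 m.
Total vertical stress at mid-clay: σ_v = 18.2×2.1 + 18.9×2.8 = 91.14 kPa.
Pore pressure: u = 9.81×(4.9 − 1.6) = 32.373 kPa.
Initial effective stress: σ'_0 = σ_v − u = 91.14 − 32.373 = 58.767 kPa.
Stress increase at mid-clay by the 2:1 spreading method:
Δσ = qBL/((B+z)(L+z)) = 257×2×2/((2+4.9)(2+4.9)) = 21.592 kPa
Final effective stress: σ'_f = σ'_0 + Δσ = 58.767 + 21.592 = 80.359 kPa.
Normally consolidated clay, so the full stress increment lies on the virgin compression line:
S_c = C_c·H/(1+e₀)·log₁₀(σ'_f/σ'_0) = 0.17×5.6/(1+1.17)×log₁₀(80.359/58.767)
    = 0.43871 × 0.1359 = 0.05962 m

S_c ≈ 0.0596 m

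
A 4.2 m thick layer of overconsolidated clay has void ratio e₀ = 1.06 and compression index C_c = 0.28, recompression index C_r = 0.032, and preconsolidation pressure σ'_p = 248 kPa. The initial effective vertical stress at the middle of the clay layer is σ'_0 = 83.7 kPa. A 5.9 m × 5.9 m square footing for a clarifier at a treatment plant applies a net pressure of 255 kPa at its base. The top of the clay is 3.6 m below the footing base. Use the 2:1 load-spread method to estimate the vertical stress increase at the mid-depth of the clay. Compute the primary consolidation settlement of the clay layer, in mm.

Mid-depth of clay below the footing base: z = 3.6 + 4.2/2 = 5.7 m.
Stress increase at mid-clay by the 2:1 spreading method:
Δσ = qBL/((B+z)(L+z)) = 255×5.9×5.9/((5.9+5.7)(5.9+5.7)) = 65.967 kPa
Final effective stress: σ'_f = 83.7 + 65.967 = 149.67 kPa.
σ'_f = 149.67 ≤ σ'_p = 248 kPa, so the clay remains overconsolidated and only the recompression index applies:
S_c = C_r·H/(1+e₀)·log₁₀(σ'_f/σ'_0) = 0.032×4.2/2.06×log₁₀(149.67/83.7)
    = 0.065242 × 0.25241 = 0.01647 m

S_c ≈ 16.5 mm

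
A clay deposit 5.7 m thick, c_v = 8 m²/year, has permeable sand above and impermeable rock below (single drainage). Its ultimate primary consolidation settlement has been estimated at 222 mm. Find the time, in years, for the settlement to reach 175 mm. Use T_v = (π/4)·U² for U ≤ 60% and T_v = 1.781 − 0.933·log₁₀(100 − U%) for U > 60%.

t ≈ 2.21 years

Drainage path length: H_d = H = 5.7 m (single drainage).
U = S(t)/S_ult = 175/222 = 0.7883.
U > 60%: T_v = 1.781 − 0.933·log₁₀(100 − 78.829) = 0.54408.
t = T_v·H_d²/c_v = 0.54408×5.7²/8 = 2.21 years.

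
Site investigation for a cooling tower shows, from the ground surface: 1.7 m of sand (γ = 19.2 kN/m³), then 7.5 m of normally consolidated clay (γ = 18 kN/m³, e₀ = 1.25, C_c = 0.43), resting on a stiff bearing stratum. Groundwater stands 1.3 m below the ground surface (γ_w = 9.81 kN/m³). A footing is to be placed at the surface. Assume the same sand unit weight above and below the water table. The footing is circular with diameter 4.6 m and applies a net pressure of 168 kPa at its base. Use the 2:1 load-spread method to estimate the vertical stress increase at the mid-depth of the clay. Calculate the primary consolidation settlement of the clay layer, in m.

S_c ≈ 0.29 m

Mid-depth of clay below the ground surface: z = 1.7 + 7.5/2 = 5.45 m.
Total vertical stress at mid-clay: σ_v = 19.2×1.7 + 18×3.75 = 100.14 kPa.
Pore pressure: u = 9.81×(5.45 − 1.3) = 40.712 kPa.
Initial effective stress: σ'_0 = σ_v − u = 100.14 − 40.712 = 59.428 kPa.
Stress increase at mid-clay by the 2:1 spreading method:
Δσ ≈ qD²/(D+z)² = 168×4.6²/(4.6+5.45)² = 35.196 kPa
Final effective stress: σ'_f = σ'_0 + Δσ = 59.428 + 35.196 = 94.624 kPa.
Normally consolidated clay, so the full stress increment lies on the virgin compression line:
S_c = C_c·H/(1+e₀)·log₁₀(σ'_f/σ'_0) = 0.43×7.5/(1+1.25)×log₁₀(94.624/59.428)
    = 1.4333 × 0.20201 = 0.2895 m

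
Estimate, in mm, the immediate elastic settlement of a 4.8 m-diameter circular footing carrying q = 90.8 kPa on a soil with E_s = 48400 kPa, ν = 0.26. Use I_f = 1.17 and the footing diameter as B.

Immediate (elastic) settlement: S_e = q·B·(1−ν²)/E_s · I_f.
S_e = 90.8 × 4.8 × (1 − 0.26²) / 48400 × 1.17
    = 90.8 × 4.8 × 0.9324 / 48400 × 1.17
    = 0.009824 m = 9.824 mm

S_e ≈ 9.82 mm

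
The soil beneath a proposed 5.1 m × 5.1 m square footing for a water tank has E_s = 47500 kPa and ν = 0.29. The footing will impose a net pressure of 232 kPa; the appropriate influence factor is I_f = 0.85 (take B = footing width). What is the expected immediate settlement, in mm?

S_e ≈ 19.4 mm

Immediate (elastic) settlement: S_e = q·B·(1−ν²)/E_s · I_f.
S_e = 232 × 5.1 × (1 − 0.29²) / 47500 × 0.85
    = 232 × 5.1 × 0.9159 / 47500 × 0.85
    = 0.01939 m = 19.39 mm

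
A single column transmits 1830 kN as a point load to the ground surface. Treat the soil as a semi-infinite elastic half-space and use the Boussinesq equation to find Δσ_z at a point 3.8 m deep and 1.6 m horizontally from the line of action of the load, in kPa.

Boussinesq vertical stress below a point load on an elastic half-space:
Δσ_z = 3P/(2πz²) · [1 + (r/z)²]^(−5/2)
r/z = 1.6/3.8 = 0.42105; [1+(r/z)²]^(−5/2) = 0.66496.
Δσ_z = 3×1830/(2π×3.8²) × 0.66496 = 60.51 × 0.66496 = 40.24 kPa

Δσ_z ≈ 40.2 kPa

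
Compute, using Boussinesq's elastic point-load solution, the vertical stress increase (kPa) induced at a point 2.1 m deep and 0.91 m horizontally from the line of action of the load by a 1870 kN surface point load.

Δσ_z ≈ 132 kPa

Boussinesq vertical stress below a point load on an elastic half-space:
Δσ_z = 3P/(2πz²) · [1 + (r/z)²]^(−5/2)
r/z = 0.91/2.1 = 0.43333; [1+(r/z)²]^(−5/2) = 0.65037.
Δσ_z = 3×1870/(2π×2.1²) × 0.65037 = 202.46 × 0.65037 = 131.7 kPa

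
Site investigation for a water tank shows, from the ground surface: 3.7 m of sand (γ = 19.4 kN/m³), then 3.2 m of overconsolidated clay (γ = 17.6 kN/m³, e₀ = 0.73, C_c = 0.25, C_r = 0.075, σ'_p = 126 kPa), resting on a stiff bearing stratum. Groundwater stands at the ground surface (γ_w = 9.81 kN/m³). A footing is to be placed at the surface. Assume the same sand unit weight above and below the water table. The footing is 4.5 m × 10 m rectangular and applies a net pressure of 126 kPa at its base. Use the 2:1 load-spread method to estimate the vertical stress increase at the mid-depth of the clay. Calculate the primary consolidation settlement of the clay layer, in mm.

S_c ≈ 35 mm

Mid-depth of clay below the ground surface: z = 3.7 + 3.2/2 = 5.3 m.
Total vertical stress at mid-clay: σ_v = 19.4×3.7 + 17.6×1.6 = 99.94 kPa.
Pore pressure: u = 9.81×(5.3 − 0) = 51.993 kPa.
Initial effective stress: σ'_0 = σ_v − u = 99.94 − 51.993 = 47.947 kPa.
Stress increase at mid-clay by the 2:1 spreading method:
Δσ = qBL/((B+z)(L+z)) = 126×4.5×10/((4.5+5.3)(10+5.3)) = 37.815 kPa
Final effective stress: σ'_f = 47.947 + 37.815 = 85.762 kPa.
σ'_f = 85.762 ≤ σ'_p = 126 kPa, so the clay remains overconsolidated and only the recompression index applies:
S_c = C_r·H/(1+e₀)·log₁₀(σ'_f/σ'_0) = 0.075×3.2/1.73×log₁₀(85.762/47.947)
    = 0.13873 × 0.25253 = 0.03503 m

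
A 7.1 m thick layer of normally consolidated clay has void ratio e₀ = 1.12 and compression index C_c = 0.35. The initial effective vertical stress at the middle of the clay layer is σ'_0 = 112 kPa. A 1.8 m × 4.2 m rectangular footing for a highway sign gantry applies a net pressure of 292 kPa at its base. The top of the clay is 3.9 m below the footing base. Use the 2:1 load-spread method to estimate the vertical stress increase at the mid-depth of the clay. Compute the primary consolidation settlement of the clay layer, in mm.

Mid-depth of clay below the footing base: z = 3.9 + 7.1/2 = 7.45 m.
Stress increase at mid-clay by the 2:1 spreading method:
Δσ = qBL/((B+z)(L+z)) = 292×1.8×4.2/((1.8+7.45)(4.2+7.45)) = 20.485 kPa
Final effective stress: σ'_f = σ'_0 + Δσ = 112 + 20.485 = 132.49 kPa.
Normally consolidated clay, so the full stress increment lies on the virgin compression line:
S_c = C_c·H/(1+e₀)·log₁₀(σ'_f/σ'_0) = 0.35×7.1/(1+1.12)×log₁₀(132.49/112)
    = 1.1722 × 0.072965 = 0.08553 m

S_c ≈ 85.5 mm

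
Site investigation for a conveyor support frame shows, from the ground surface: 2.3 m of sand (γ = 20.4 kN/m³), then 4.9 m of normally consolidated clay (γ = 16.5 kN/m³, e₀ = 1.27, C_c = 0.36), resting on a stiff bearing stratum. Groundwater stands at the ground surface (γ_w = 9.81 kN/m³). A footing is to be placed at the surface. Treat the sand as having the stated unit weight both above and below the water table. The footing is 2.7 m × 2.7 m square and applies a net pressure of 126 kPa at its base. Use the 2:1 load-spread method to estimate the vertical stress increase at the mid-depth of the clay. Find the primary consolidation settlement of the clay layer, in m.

S_c ≈ 0.115 m

Mid-depth of clay below the ground surface: z = 2.3 + 4.9/2 = 4.75 m.
Total vertical stress at mid-clay: σ_v = 20.4×2.3 + 16.5×2.45 = 87.345 kPa.
Pore pressure: u = 9.81×(4.75 − 0) = 46.598 kPa.
Initial effective stress: σ'_0 = σ_v − u = 87.345 − 46.598 = 40.747 kPa.
Stress increase at mid-clay by the 2:1 spreading method:
Δσ = qBL/((B+z)(L+z)) = 126×2.7×2.7/((2.7+4.75)(2.7+4.75)) = 16.55 kPa
Final effective stress: σ'_f = σ'_0 + Δσ = 40.747 + 16.55 = 57.297 kPa.
Normally consolidated clay, so the full stress increment lies on the virgin compression line:
S_c = C_c·H/(1+e₀)·log₁₀(σ'_f/σ'_0) = 0.36×4.9/(1+1.27)×log₁₀(57.297/40.747)
    = 0.77709 × 0.14804 = 0.115 m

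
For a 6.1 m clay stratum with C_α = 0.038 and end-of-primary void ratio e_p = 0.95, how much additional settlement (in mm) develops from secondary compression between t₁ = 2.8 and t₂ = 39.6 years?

Secondary compression: S_s = C_α·H/(1+e_p)·log₁₀(t₂/t₁)
S_s = 0.038×6.1/(1+0.95)×log₁₀(39.6/2.8)
    = 0.1189 × 1.151 = 0.1368 m

S_s ≈ 137 mm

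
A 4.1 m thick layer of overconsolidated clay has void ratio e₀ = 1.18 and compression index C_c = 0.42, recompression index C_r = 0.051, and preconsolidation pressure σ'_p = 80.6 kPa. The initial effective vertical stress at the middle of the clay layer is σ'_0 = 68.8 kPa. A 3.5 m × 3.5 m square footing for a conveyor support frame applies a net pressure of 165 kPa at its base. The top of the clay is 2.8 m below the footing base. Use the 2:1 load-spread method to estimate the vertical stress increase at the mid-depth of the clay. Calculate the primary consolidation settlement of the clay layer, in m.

Mid-depth of clay below the footing base: z = 2.8 + 4.1/2 = 4.85 m.
Stress increase at mid-clay by the 2:1 spreading method:
Δσ = qBL/((B+z)(L+z)) = 165×3.5×3.5/((3.5+4.85)(3.5+4.85)) = 28.99 kPa
Final effective stress: σ'_f = 68.8 + 28.99 = 97.79 kPa.
σ'_f = 97.79 > σ'_p = 80.6 kPa, so the stress path crosses the preconsolidation pressure — recompression up to σ'_p, then virgin compression beyond:
S_c = H/(1+e₀)·[C_r·log₁₀(σ'_p/σ'_0) + C_c·log₁₀(σ'_f/σ'_p)]
    = 4.1/2.18 × [0.051×log₁₀(80.6/68.8) + 0.42×log₁₀(97.79/80.6)]
    = 1.8807 × [0.0035061 + 0.035263] = 0.07291 m

S_c ≈ 0.0729 m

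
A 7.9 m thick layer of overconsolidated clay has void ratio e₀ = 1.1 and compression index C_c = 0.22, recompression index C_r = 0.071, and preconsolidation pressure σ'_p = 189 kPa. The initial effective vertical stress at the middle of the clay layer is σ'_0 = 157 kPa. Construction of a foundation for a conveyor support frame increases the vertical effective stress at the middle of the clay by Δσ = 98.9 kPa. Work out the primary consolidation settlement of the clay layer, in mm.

S_c ≈ 130 mm

Final effective stress: σ'_f = 157 + 98.9 = 255.9 kPa.
σ'_f = 255.9 > σ'_p = 189 kPa, so the stress path crosses the preconsolidation pressure — recompression up to σ'_p, then virgin compression beyond:
S_c = H/(1+e₀)·[C_r·log₁₀(σ'_p/σ'_0) + C_c·log₁₀(σ'_f/σ'_p)]
    = 7.9/2.1 × [0.071×log₁₀(189/157) + 0.22×log₁₀(255.9/189)]
    = 3.7619 × [0.0057199 + 0.028954] = 0.1304 m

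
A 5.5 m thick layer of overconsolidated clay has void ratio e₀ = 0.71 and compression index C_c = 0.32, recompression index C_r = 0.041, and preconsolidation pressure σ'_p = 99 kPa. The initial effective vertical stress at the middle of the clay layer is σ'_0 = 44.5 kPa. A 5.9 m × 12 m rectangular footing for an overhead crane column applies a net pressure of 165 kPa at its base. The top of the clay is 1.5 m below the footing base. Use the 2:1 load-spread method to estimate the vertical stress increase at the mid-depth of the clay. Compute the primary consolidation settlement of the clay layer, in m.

S_c ≈ 0.114 m

Mid-depth of clay below the footing base: z = 1.5 + 5.5/2 = 4.25 m.
Stress increase at mid-clay by the 2:1 spreading method:
Δσ = qBL/((B+z)(L+z)) = 165×5.9×12/((5.9+4.25)(12+4.25)) = 70.827 kPa
Final effective stress: σ'_f = 44.5 + 70.827 = 115.33 kPa.
σ'_f = 115.33 > σ'_p = 99 kPa, so the stress path crosses the preconsolidation pressure — recompression up to σ'_p, then virgin compression beyond:
S_c = H/(1+e₀)·[C_r·log₁₀(σ'_p/σ'_0) + C_c·log₁₀(σ'_f/σ'_p)]
    = 5.5/1.71 × [0.041×log₁₀(99/44.5) + 0.32×log₁₀(115.33/99)]
    = 3.2164 × [0.014238 + 0.021218] = 0.114 m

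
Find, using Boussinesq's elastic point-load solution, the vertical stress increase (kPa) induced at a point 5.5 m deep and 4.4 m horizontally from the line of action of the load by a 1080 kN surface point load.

Δσ_z ≈ 4.95 kPa

Boussinesq vertical stress below a point load on an elastic half-space:
Δσ_z = 3P/(2πz²) · [1 + (r/z)²]^(−5/2)
r/z = 4.4/5.5 = 0.8; [1+(r/z)²]^(−5/2) = 0.29033.
Δσ_z = 3×1080/(2π×5.5²) × 0.29033 = 17.047 × 0.29033 = 4.949 kPa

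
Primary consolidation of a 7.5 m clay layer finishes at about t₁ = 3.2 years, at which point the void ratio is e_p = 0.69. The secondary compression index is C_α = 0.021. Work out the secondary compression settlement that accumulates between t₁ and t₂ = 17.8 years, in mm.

S_s ≈ 69.5 mm

Secondary compression: S_s = C_α·H/(1+e_p)·log₁₀(t₂/t₁)
S_s = 0.021×7.5/(1+0.69)×log₁₀(17.8/3.2)
    = 0.0932 × 0.7453 = 0.06946 m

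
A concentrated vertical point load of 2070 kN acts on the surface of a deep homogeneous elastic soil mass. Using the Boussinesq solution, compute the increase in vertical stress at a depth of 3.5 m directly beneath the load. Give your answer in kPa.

Boussinesq vertical stress below a point load on an elastic half-space:
Δσ_z = 3P/(2πz²) · [1 + (r/z)²]^(−5/2)
r/z = 0/3.5 = 0; [1+(r/z)²]^(−5/2) = 1.
Δσ_z = 3×2070/(2π×3.5²) × 1 = 80.682 × 1 = 80.68 kPa

Δσ_z ≈ 80.7 kPa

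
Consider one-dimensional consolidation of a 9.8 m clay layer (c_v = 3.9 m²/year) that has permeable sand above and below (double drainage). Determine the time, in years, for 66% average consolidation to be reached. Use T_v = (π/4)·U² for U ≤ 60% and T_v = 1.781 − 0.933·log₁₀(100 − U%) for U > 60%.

t ≈ 2.17 years

Drainage path length: H_d = H/2 = 4.9 m (double drainage).
U > 60%: T_v = 1.781 − 0.933·log₁₀(100 − 66) = 0.35213.
t = T_v·H_d²/c_v = 0.35213×4.9²/3.9 = 2.168 years.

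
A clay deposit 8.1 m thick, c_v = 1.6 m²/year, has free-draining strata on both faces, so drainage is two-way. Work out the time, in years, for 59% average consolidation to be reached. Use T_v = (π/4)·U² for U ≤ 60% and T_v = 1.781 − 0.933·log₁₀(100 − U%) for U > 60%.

t ≈ 2.8 years

Drainage path length: H_d = H/2 = 4.05 m (double drainage).
U ≤ 60%: T_v = (π/4)·U² = (π/4)×0.59² = 0.2734.
t = T_v·H_d²/c_v = 0.2734×4.05²/1.6 = 2.803 years.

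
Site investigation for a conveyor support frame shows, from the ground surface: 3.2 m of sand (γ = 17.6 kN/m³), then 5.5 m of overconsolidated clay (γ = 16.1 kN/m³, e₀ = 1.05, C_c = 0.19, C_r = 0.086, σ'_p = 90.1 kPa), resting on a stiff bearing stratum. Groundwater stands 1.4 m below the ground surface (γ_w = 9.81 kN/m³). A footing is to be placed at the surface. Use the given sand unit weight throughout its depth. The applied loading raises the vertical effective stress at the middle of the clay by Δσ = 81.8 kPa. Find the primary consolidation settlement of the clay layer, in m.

S_c ≈ 0.142 m

Mid-depth of clay below the ground surface: z = 3.2 + 5.5/2 = 5.95 m.
Total vertical stress at mid-clay: σ_v = 17.6×3.2 + 16.1×2.75 = 100.6 kPa.
Pore pressure: u = 9.81×(5.95 − 1.4) = 44.636 kPa.
Initial effective stress: σ'_0 = σ_v − u = 100.6 − 44.636 = 55.964 kPa.
Final effective stress: σ'_f = 55.964 + 81.8 = 137.76 kPa.
σ'_f = 137.76 > σ'_p = 90.1 kPa, so the stress path crosses the preconsolidation pressure — recompression up to σ'_p, then virgin compression beyond:
S_c = H/(1+e₀)·[C_r·log₁₀(σ'_p/σ'_0) + C_c·log₁₀(σ'_f/σ'_p)]
    = 5.5/2.05 × [0.086×log₁₀(90.1/55.964) + 0.19×log₁₀(137.76/90.1)]
    = 2.6829 × [0.017786 + 0.035036] = 0.1417 m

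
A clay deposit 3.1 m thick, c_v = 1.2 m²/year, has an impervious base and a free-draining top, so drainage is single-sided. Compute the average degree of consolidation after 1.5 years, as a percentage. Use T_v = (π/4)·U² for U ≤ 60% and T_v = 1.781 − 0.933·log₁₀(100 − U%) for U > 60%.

U ≈ 48.8 %

Drainage path length: H_d = H = 3.1 m (single drainage).
T_v = c_v·t/H_d² = 1.2×1.5/3.1² = 0.1873.
T_v = 0.1873 corresponds to the U ≤ 60% branch:
U = √(4T_v/π) = 0.4883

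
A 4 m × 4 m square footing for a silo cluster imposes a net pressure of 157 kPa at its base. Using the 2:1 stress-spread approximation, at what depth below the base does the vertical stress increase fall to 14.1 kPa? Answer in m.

z ≈ 9.35 m

2:1 spreading — at depth z the loaded area has grown by z in each plan dimension:
qB²/(B+z)² = Δσ_z ⇒ z = B(√(q/Δσ_z) − 1) = 4×(√(157/14.1) − 1) = 9.348 m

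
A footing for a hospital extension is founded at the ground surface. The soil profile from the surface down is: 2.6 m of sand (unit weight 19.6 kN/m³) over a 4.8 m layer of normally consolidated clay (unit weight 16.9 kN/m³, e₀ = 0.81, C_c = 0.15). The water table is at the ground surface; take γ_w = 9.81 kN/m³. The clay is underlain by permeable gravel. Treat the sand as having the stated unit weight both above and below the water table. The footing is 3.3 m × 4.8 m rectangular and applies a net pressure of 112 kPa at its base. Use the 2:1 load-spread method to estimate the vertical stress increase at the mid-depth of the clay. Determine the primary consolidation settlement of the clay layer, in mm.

Mid-depth of clay below the ground surface: z = 2.6 + 4.8/2 = 5 m.
Total vertical stress at mid-clay: σ_v = 19.6×2.6 + 16.9×2.4 = 91.52 kPa.
Pore pressure: u = 9.81×(5 − 0) = 49.05 kPa.
Initial effective stress: σ'_0 = σ_v − u = 91.52 − 49.05 = 42.47 kPa.
Stress increase at mid-clay by the 2:1 spreading method:
Δσ = qBL/((B+z)(L+z)) = 112×3.3×4.8/((3.3+5)(4.8+5)) = 21.811 kPa
Final effective stress: σ'_f = σ'_0 + Δσ = 42.47 + 21.811 = 64.281 kPa.
Normally consolidated clay, so the full stress increment lies on the virgin compression line:
S_c = C_c·H/(1+e₀)·log₁₀(σ'_f/σ'_0) = 0.15×4.8/(1+0.81)×log₁₀(64.281/42.47)
    = 0.39779 × 0.18 = 0.0716 m

S_c ≈ 71.6 mm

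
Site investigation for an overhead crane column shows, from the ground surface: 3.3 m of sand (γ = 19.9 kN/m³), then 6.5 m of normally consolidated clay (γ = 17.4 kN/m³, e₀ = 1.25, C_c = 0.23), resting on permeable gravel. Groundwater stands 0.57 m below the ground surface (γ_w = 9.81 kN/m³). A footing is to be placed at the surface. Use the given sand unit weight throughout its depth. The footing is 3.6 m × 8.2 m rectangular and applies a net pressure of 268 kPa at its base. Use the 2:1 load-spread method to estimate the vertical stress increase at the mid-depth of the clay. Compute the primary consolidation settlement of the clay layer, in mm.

Mid-depth of clay below the ground surface: z = 3.3 + 6.5/2 = 6.55 m.
Total vertical stress at mid-clay: σ_v = 19.9×3.3 + 17.4×3.25 = 122.22 kPa.
Pore pressure: u = 9.81×(6.55 − 0.57) = 58.664 kPa.
Initial effective stress: σ'_0 = σ_v − u = 122.22 − 58.664 = 63.556 kPa.
Stress increase at mid-clay by the 2:1 spreading method:
Δσ = qBL/((B+z)(L+z)) = 268×3.6×8.2/((3.6+6.55)(8.2+6.55)) = 52.844 kPa
Final effective stress: σ'_f = σ'_0 + Δσ = 63.556 + 52.844 = 116.4 kPa.
Normally consolidated clay, so the full stress increment lies on the virgin compression line:
S_c = C_c·H/(1+e₀)·log₁₀(σ'_f/σ'_0) = 0.23×6.5/(1+1.25)×log₁₀(116.4/63.556)
    = 0.66444 × 0.2628 = 0.1746 m

S_c ≈ 175 mm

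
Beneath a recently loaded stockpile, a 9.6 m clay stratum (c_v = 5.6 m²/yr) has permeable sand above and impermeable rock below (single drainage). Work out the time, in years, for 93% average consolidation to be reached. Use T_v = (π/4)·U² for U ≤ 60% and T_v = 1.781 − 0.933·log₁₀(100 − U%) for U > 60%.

t ≈ 16.3 years

Drainage path length: H_d = H = 9.6 m (single drainage).
U > 60%: T_v = 1.781 − 0.933·log₁₀(100 − 93) = 0.99252.
t = T_v·H_d²/c_v = 0.99252×9.6²/5.6 = 16.33 years.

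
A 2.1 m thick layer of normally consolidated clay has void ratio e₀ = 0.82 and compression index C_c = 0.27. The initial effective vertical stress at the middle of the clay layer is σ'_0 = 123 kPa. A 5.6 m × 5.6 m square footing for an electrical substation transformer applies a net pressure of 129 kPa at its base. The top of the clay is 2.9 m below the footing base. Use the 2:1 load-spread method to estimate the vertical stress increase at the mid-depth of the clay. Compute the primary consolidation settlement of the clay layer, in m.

S_c ≈ 0.0417 m

Mid-depth of clay below the footing base: z = 2.9 + 2.1/2 = 3.95 m.
Stress increase at mid-clay by the 2:1 spreading method:
Δσ = qBL/((B+z)(L+z)) = 129×5.6×5.6/((5.6+3.95)(5.6+3.95)) = 44.357 kPa
Final effective stress: σ'_f = σ'_0 + Δσ = 123 + 44.357 = 167.36 kPa.
Normally consolidated clay, so the full stress increment lies on the virgin compression line:
S_c = C_c·H/(1+e₀)·log₁₀(σ'_f/σ'_0) = 0.27×2.1/(1+0.82)×log₁₀(167.36/123)
    = 0.31154 × 0.13375 = 0.04167 m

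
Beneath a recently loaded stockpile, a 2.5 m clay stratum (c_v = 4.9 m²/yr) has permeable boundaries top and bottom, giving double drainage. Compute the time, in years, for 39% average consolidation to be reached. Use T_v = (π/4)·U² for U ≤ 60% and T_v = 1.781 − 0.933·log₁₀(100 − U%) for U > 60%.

t ≈ 0.0381 years

Drainage path length: H_d = H/2 = 1.25 m (double drainage).
U ≤ 60%: T_v = (π/4)·U² = (π/4)×0.39² = 0.11946.
t = T_v·H_d²/c_v = 0.11946×1.25²/4.9 = 0.03809 years.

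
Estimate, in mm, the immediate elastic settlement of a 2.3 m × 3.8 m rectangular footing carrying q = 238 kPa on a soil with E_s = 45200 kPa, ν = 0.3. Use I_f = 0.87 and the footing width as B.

S_e ≈ 9.59 mm

Immediate (elastic) settlement: S_e = q·B·(1−ν²)/E_s · I_f.
S_e = 238 × 2.3 × (1 − 0.3²) / 45200 × 0.87
    = 238 × 2.3 × 0.91 / 45200 × 0.87
    = 0.009588 m = 9.588 mm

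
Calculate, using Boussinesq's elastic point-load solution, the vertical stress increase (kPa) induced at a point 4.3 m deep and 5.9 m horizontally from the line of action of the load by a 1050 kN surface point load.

Δσ_z ≈ 1.92 kPa

Boussinesq vertical stress below a point load on an elastic half-space:
Δσ_z = 3P/(2πz²) · [1 + (r/z)²]^(−5/2)
r/z = 5.9/4.3 = 1.3721; [1+(r/z)²]^(−5/2) = 0.07088.
Δσ_z = 3×1050/(2π×4.3²) × 0.07088 = 27.114 × 0.07088 = 1.922 kPa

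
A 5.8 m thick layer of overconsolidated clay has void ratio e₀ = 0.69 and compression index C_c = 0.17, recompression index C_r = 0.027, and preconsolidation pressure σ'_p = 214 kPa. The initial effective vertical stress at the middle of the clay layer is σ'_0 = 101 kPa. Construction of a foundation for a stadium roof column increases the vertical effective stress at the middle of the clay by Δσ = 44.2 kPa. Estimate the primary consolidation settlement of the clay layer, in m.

S_c ≈ 0.0146 m

Final effective stress: σ'_f = 101 + 44.2 = 145.2 kPa.
σ'_f = 145.2 ≤ σ'_p = 214 kPa, so the clay remains overconsolidated and only the recompression index applies:
S_c = C_r·H/(1+e₀)·log₁₀(σ'_f/σ'_0) = 0.027×5.8/1.69×log₁₀(145.2/101)
    = 0.092664 × 0.15765 = 0.01461 m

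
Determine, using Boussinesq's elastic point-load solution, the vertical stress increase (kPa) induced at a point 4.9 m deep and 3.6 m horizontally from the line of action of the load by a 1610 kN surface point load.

Δσ_z ≈ 10.9 kPa

Boussinesq vertical stress below a point load on an elastic half-space:
Δσ_z = 3P/(2πz²) · [1 + (r/z)²]^(−5/2)
r/z = 3.6/4.9 = 0.73469; [1+(r/z)²]^(−5/2) = 0.3399.
Δσ_z = 3×1610/(2π×4.9²) × 0.3399 = 32.017 × 0.3399 = 10.88 kPa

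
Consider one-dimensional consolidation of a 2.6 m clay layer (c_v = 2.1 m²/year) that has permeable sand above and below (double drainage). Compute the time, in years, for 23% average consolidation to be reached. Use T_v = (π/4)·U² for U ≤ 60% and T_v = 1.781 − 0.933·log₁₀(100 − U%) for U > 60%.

t ≈ 0.0334 years

Drainage path length: H_d = H/2 = 1.3 m (double drainage).
U ≤ 60%: T_v = (π/4)·U² = (π/4)×0.23² = 0.041548.
t = T_v·H_d²/c_v = 0.041548×1.3²/2.1 = 0.03344 years.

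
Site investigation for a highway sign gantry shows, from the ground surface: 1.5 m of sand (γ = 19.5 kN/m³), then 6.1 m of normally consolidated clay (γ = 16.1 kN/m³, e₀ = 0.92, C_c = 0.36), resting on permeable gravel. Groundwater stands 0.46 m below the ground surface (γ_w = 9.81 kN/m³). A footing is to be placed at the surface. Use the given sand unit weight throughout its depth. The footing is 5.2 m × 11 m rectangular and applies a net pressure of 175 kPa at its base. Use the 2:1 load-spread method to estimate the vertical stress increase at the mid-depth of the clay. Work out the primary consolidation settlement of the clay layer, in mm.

Mid-depth of clay below the ground surface: z = 1.5 + 6.1/2 = 4.55 m.
Total vertical stress at mid-clay: σ_v = 19.5×1.5 + 16.1×3.05 = 78.355 kPa.
Pore pressure: u = 9.81×(4.55 − 0.46) = 40.123 kPa.
Initial effective stress: σ'_0 = σ_v − u = 78.355 − 40.123 = 38.232 kPa.
Stress increase at mid-clay by the 2:1 spreading method:
Δσ = qBL/((B+z)(L+z)) = 175×5.2×11/((5.2+4.55)(11+4.55)) = 66.024 kPa
Final effective stress: σ'_f = σ'_0 + Δσ = 38.232 + 66.024 = 104.26 kPa.
Normally consolidated clay, so the full stress increment lies on the virgin compression line:
S_c = C_c·H/(1+e₀)·log₁₀(σ'_f/σ'_0) = 0.36×6.1/(1+0.92)×log₁₀(104.26/38.232)
    = 1.1437 × 0.43569 = 0.4983 m

S_c ≈ 498 mm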